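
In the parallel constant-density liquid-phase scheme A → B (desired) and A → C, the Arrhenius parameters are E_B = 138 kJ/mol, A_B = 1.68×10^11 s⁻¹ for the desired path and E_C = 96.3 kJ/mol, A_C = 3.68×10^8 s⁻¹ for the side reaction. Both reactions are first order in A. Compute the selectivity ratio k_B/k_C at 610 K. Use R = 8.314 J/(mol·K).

0.123

k_B/k_C = (A_B/A_C)·exp[−(E_B−E_C)/(RT)] = (A_B/A_C)·exp[(E_C−E_B)/(RT)].
(E_C−E_B)/(RT) = (96.3−138)×10³/(8.314×610) = -41700/5072 = -8.222.
k_B/k_C = (1.68×10^11/3.68×10^8)·exp(-8.222) = 456.5 × 2.686×10^-4 = 0.123.
Since E_B > E_C, raising the temperature improves selectivity toward B.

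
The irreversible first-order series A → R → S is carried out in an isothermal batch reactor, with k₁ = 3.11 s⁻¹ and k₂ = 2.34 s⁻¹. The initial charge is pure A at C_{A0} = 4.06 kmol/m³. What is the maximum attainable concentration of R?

1.71 kmol/m³

At the optimum, C_{R,max}/C_{A0} = (k₁/k₂)^[k₂/(k₂−k₁)].
= (3.11/2.34)^(2.34/(2.34−3.11)) = (1.329)^(-3.039) = 0.4213.
C_{R,max} = 0.4213×4.06 = 1.71 kmol/m³.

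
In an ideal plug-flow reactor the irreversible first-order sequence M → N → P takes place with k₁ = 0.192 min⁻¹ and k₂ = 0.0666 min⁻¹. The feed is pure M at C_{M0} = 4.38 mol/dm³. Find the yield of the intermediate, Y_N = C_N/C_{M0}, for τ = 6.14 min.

0.546

Solving the coupled first-order balances gives C_N(τ) = [k₁/(k₂−k₁)]·C_{M0}·(e^(−k₁τ) − e^(−k₂τ)).
e^(−k₁τ) = e^(−0.192×6.14) = e^(−1.179) = 0.3076; e^(−k₂τ) = e^(−0.4089) = 0.6644.
C_N = 0.192×4.38/(0.0666−0.192) × (0.3076−0.6644) = (-6.706)×(-0.3567) = 2.392 mol/dm³.
Y_N = C_N/C_{M0} = 2.392/4.38 = 0.546.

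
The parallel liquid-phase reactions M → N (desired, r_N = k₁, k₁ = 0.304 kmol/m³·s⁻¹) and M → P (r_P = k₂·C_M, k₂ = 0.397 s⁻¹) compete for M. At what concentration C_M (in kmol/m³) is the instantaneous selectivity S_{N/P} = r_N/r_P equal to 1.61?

S_{N/P} = (k₁/k₂)·C_M⁻¹ ⇒ C_M = (S·k₂/k₁)^(-1).
= (1.61×0.397/0.304)^(-1) = (2.103)^(-1) = 0.476 kmol/m³.

0.476 kmol/m³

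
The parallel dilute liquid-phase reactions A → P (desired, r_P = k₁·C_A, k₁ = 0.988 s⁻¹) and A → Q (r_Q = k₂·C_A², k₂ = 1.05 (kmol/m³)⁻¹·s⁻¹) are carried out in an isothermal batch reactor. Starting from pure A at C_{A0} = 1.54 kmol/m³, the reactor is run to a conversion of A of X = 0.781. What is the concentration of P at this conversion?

C_A = C_{A0}(1−X) = 0.3373 kmol/m³.
Along a PFR/batch, dC_P/dC_A = −r_P/(r_P+r_Q) = −k₁/(k₁+k₂·C_A).
Integrating from C_{A0} to C_A: C_P = (0.988/1.05)·ln[(0.988+1.05·1.54)/(0.988+1.05·0.337)] = 0.9410·ln(2.605/1.342) = 0.6240 kmol/m³.

0.624 kmol/m³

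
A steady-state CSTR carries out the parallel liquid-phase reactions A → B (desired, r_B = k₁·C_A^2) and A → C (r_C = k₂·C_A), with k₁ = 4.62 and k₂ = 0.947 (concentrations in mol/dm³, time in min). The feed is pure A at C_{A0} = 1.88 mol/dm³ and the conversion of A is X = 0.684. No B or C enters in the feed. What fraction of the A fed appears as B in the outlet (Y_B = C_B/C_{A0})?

0.509

Exit C_A = C_{A0}(1−X) = 1.88×0.316 = 0.5941 mol/dm³.
In a CSTR the entire volume is at exit conditions, so r_B = 4.62×0.5941^2 = 1.631 and r_C = 0.947×0.5941 = 0.5626.
Fraction of consumed A going to B: r_B/(r_B+r_C) = 0.7435.
C_B = 0.7435·C_{A0}·X = 0.7435×1.88×0.684 = 0.956 mol/dm³; Y_B = C_B/C_{A0} = 0.509.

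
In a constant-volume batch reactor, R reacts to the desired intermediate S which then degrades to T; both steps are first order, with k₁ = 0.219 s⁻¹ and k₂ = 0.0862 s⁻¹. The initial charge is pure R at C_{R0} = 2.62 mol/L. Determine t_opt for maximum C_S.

7.02 s

The intermediate peaks when r₁ = r₂, i.e. k₁e^(−k₁t) = k₂e^(−k₂t), giving t_opt = ln(k₂/k₁)/(k₂−k₁).
= ln(0.0862/0.219)/(0.0862−0.219) = ln(0.3936)/-0.1328 = -0.9324/-0.1328 = 7.02 s.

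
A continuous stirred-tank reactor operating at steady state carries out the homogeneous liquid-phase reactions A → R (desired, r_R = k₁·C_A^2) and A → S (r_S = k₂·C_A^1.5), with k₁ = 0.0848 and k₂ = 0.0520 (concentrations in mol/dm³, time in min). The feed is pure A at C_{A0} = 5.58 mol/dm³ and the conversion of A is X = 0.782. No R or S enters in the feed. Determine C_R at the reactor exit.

2.80 mol/dm³

Exit C_A = C_{A0}(1−X) = 5.58×0.218 = 1.216 mol/dm³.
In a CSTR the entire volume is at exit conditions, so r_R = 0.0848×1.216^2 = 0.1255 and r_S = 0.0520×1.216^1.5 = 0.06977.
Fraction of consumed A going to R: r_R/(r_R+r_S) = 0.6427.
C_R = 0.6427·C_{A0}·X = 0.6427×5.58×0.782 = 2.80 mol/dm³.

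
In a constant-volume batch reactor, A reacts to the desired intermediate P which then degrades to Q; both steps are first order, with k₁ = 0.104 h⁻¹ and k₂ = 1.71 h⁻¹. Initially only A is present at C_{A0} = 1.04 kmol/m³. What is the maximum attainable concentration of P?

At the optimum, C_{P,max}/C_{A0} = (k₁/k₂)^[k₂/(k₂−k₁)].
= (0.104/1.71)^(1.71/(1.71−0.104)) = (0.06082)^(1.065) = 0.05073.
C_{P,max} = 0.05073×1.04 = 0.0528 kmol/m³.

0.0528 kmol/m³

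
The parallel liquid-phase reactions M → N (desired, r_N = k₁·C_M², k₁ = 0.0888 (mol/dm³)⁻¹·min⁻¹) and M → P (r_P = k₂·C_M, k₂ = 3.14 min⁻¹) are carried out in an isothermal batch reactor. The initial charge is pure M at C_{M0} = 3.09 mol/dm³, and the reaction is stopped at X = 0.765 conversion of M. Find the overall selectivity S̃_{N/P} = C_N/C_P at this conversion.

C_M = C_{M0}(1−X) = 0.7261 mol/dm³.
Along a PFR/batch, dC_P/dC_M = −r_P/(r_N+r_P) = −k₂/(k₂+k₁·C_M).
Integrating from C_{M0} to C_M: C_P = (3.14/0.0888)·ln[(3.14+0.0888·3.09)/(3.14+0.0888·0.726)] = 35.36·ln(3.414/3.204) = 2.244 mol/dm³.
Then C_N = (C_{M0}−C_M) − C_P = 2.364 − 2.244 = 0.1203 mol/dm³.
S̃_{N/P} = C_N/C_P = 0.1203/2.244 = 0.0536.

0.0536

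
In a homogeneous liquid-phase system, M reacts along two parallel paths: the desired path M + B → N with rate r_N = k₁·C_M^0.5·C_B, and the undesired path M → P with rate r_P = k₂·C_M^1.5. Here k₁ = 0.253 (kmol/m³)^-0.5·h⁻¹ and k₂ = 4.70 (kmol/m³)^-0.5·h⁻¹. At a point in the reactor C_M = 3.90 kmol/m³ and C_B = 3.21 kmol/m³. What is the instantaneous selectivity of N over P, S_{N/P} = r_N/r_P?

0.0443

S_{N/P} = r_N/r_P = (k₁·C_M^0.5·C_B)/(k₂·C_M^1.5) = (k₁/k₂)·C_M⁻¹·C_B.
= (0.253×3.900^0.5×3.210) / (4.70×3.900^1.5) = 1.604/36.20 = 0.0443.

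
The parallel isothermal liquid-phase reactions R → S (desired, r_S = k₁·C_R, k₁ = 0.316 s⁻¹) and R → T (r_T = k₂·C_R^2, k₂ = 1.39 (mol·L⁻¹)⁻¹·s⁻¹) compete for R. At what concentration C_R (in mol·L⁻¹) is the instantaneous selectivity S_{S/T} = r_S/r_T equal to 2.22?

S_{S/T} = (k₁/k₂)·C_R⁻¹ ⇒ C_R = (S·k₂/k₁)^(-1).
= (2.22×1.39/0.316)^(-1) = (9.765)^(-1) = 0.102 mol·L⁻¹.

0.102 mol·L⁻¹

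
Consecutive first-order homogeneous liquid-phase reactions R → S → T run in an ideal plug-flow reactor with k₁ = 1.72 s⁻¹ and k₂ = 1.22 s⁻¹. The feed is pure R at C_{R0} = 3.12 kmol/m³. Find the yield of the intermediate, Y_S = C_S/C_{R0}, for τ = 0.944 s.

The intermediate concentration in a first-order A→B→C sequence is C_S = k₁C_{R0}(e^(−k₁τ) − e^(−k₂τ))/(k₂−k₁).
e^(−k₁τ) = e^(−1.72×0.944) = e^(−1.624) = 0.1972; e^(−k₂τ) = e^(−1.152) = 0.3161.
C_S = 1.72×3.12/(1.22−1.72) × (0.1972−0.3161) = (-10.73)×(-0.1189) = 1.276 kmol/m³.
Y_S = C_S/C_{R0} = 1.276/3.12 = 0.409.

0.409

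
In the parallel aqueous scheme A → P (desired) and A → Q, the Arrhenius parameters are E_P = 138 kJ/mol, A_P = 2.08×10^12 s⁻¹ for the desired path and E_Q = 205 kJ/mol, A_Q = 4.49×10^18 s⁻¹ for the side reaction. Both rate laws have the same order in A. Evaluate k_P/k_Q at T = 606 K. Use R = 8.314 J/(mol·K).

0.276

k_P/k_Q = (A_P/A_Q)·exp[−(E_P−E_Q)/(RT)] = (A_P/A_Q)·exp[(E_Q−E_P)/(RT)].
(E_Q−E_P)/(RT) = (205−138)×10³/(8.314×606) = 67000/5038 = 13.30.
k_P/k_Q = (2.08×10^12/4.49×10^18)·exp(13.30) = 4.633×10^-7 × 5.961×10^5 = 0.276.
Since E_P < E_Q, lowering the temperature improves selectivity toward P.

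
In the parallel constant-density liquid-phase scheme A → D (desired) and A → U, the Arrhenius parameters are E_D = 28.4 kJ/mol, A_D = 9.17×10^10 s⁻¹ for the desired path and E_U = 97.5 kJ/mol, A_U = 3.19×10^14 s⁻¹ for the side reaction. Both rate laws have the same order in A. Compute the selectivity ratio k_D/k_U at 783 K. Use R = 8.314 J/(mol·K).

11.7

With equal orders, S_{D/U} = k_D/k_U = (A_D/A_U)·exp[(E_U−E_D)/(RT)].
(E_U−E_D)/(RT) = (97.5−28.4)×10³/(8.314×783) = 69100/6510 = 10.61.
k_D/k_U = (9.17×10^10/3.19×10^14)·exp(10.61) = 2.875×10^-4 × 40728 = 11.7.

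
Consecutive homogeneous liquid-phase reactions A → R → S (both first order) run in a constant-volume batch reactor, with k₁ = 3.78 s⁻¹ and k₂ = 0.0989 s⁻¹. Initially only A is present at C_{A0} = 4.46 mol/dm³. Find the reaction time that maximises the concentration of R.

Setting dC_R/dt = 0 gives t_opt = ln(k₂/k₁)/(k₂−k₁).
= ln(0.0989/3.78)/(0.0989−3.78) = ln(0.02616)/-3.681 = -3.643/-3.681 = 0.990 s.

0.990 s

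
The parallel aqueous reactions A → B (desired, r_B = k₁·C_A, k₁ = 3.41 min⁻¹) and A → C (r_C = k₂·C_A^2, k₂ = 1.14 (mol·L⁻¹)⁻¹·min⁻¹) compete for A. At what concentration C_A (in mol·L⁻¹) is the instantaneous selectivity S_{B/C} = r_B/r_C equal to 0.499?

S_{B/C} = (k₁/k₂)·C_A⁻¹ ⇒ C_A = (S·k₂/k₁)^(-1).
= (0.499×1.14/3.41)^(-1) = (0.1668)^(-1) = 5.99 mol·L⁻¹.

5.99 mol·L⁻¹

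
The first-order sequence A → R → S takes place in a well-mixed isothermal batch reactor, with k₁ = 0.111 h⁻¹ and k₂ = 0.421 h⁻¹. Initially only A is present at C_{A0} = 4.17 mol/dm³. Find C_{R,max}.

Evaluating C_R at t_opt = ln(k₂/k₁)/(k₂−k₁) gives C_{R,max}/C_{A0} = (k₁/k₂)^[k₂/(k₂−k₁)].
= (0.111/0.421)^(0.421/(0.421−0.111)) = (0.2637)^(1.358) = 0.1636.
C_{R,max} = 0.1636×4.17 = 0.682 mol/dm³.

0.682 mol/dm³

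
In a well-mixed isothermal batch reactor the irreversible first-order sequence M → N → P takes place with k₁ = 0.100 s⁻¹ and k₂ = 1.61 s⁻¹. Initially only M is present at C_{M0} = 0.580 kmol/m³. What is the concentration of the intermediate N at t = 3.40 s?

The intermediate concentration in a first-order A→B→C sequence is C_N = k₁C_{M0}(e^(−k₁t) − e^(−k₂t))/(k₂−k₁).
e^(−k₁t) = e^(−0.100×3.40) = e^(−0.3400) = 0.7118; e^(−k₂t) = e^(−5.474) = 0.004194.
C_N = 0.100×0.580/(1.61−0.100) × (0.7118−0.004194) = 0.03841×0.7076 = 0.02718 kmol/m³.

0.0272 kmol/m³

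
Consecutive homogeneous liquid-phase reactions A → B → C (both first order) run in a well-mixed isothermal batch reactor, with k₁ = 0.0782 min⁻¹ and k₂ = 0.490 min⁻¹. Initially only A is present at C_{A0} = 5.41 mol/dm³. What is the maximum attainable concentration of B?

Evaluating C_B at t_opt = ln(k₂/k₁)/(k₂−k₁) gives C_{B,max}/C_{A0} = (k₁/k₂)^[k₂/(k₂−k₁)].
= (0.0782/0.490)^(0.490/(0.490−0.0782)) = (0.1596)^(1.190) = 0.1126.
C_{B,max} = 0.1126×5.41 = 0.609 mol/dm³.

0.609 mol/dm³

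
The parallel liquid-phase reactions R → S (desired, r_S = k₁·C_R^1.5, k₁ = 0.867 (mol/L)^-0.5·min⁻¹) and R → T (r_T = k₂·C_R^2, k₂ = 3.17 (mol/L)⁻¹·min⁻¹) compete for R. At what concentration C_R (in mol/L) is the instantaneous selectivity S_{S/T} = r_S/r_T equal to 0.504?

S_{S/T} = (k₁/k₂)·C_R^-0.5 ⇒ C_R = (S·k₂/k₁)^(-2).
= (0.504×3.17/0.867)^(-2) = (1.843)^(-2) = 0.294 mol/L.

0.294 mol/L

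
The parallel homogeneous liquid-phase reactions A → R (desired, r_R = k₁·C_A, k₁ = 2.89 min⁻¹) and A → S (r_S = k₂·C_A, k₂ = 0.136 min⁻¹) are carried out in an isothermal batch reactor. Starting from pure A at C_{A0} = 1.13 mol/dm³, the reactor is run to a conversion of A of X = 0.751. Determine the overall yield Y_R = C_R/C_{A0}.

C_A = C_{A0}(1−X) = 0.2814 mol/dm³.
Both paths are first order in A, so the instantaneous fraction to R is constant: dC_R/d(−C_A) = k₁/(k₁+k₂) = 0.9551.
C_R = 0.9551·(C_{A0}−C_A) = 0.9551×0.8486 = 0.810 mol/dm³.
Y_R = C_R/C_{A0} = 0.8105/1.13 = 0.717.

0.717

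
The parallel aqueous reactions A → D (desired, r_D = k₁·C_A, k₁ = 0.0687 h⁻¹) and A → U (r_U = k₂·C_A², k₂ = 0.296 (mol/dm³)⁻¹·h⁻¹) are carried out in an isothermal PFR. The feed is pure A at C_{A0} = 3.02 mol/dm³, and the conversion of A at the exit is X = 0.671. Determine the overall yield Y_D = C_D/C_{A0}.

C_A = C_{A0}(1−X) = 0.9936 mol/dm³.
Along a PFR/batch, dC_D/dC_A = −r_D/(r_D+r_U) = −k₁/(k₁+k₂·C_A).
Integrating from C_{A0} to C_A: C_D = (0.0687/0.296)·ln[(0.0687+0.296·3.02)/(0.0687+0.296·0.994)] = 0.2321·ln(0.9626/0.3628) = 0.2265 mol/dm³.
Y_D = C_D/C_{A0} = 0.2265/3.02 = 0.0750.

0.0750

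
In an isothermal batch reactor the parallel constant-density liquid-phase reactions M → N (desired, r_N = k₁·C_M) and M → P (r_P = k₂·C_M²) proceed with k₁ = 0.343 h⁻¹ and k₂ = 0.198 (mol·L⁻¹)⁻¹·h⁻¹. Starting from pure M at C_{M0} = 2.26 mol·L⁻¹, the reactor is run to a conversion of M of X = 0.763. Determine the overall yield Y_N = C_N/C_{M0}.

0.433

C_M = C_{M0}(1−X) = 0.5356 mol·L⁻¹.
Along a PFR/batch, dC_N/dC_M = −r_N/(r_N+r_P) = −k₁/(k₁+k₂·C_M).
Integrating from C_{M0} to C_M: C_N = (0.343/0.198)·ln[(0.343+0.198·2.26)/(0.343+0.198·0.536)] = 1.732·ln(0.7905/0.4491) = 0.9796 mol·L⁻¹.
Y_N = C_N/C_{M0} = 0.9796/2.26 = 0.433.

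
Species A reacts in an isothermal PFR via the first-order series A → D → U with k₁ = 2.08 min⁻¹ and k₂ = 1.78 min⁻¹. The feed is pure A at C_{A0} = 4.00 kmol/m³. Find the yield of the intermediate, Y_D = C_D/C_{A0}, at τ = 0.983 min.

0.308

Solving the coupled first-order balances gives C_D(τ) = [k₁/(k₂−k₁)]·C_{A0}·(e^(−k₁τ) − e^(−k₂τ)).
e^(−k₁τ) = e^(−2.08×0.983) = e^(−2.045) = 0.1294; e^(−k₂τ) = e^(−1.750) = 0.1738.
C_D = 2.08×4.00/(1.78−2.08) × (0.1294−0.1738) = (-27.73)×(-0.04439) = 1.231 kmol/m³.
Y_D = C_D/C_{A0} = 1.231/4.00 = 0.308.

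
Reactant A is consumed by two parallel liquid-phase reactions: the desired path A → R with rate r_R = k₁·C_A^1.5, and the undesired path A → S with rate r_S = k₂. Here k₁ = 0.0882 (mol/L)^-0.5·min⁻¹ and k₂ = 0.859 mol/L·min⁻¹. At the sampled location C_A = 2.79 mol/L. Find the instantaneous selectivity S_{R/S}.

0.478

S_{R/S} = r_R/r_S = (k₁·C_A^1.5)/(k₂) = (k₁/k₂)·C_A^1.5.
= (0.0882×2.790^1.5) / (0.859) = 0.4110/0.8590 = 0.478.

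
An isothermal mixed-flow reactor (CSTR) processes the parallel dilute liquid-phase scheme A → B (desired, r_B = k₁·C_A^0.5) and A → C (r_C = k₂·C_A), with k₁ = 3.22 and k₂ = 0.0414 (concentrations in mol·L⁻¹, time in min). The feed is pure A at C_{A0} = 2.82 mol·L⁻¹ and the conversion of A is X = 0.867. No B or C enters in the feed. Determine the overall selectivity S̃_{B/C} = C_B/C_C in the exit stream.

Exit C_A = C_{A0}(1−X) = 2.82×0.133 = 0.3751 mol·L⁻¹.
A CSTR operates uniformly at the exit composition, giving r_B = 1.972 and r_C = 0.01553 (each k·C_A^n at C_A = 0.3751).
Overall selectivity = C_B/C_C = r_Bτ/(r_Cτ) = r_B/r_C = 127.

127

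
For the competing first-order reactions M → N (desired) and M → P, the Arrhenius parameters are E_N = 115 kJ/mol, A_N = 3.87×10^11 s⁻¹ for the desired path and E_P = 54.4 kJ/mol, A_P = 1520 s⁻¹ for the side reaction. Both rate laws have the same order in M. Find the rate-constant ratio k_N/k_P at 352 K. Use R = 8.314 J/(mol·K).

0.259

Since both paths have the same order in M, the concentration cancels and S_{N/P} = k_N/k_P = (A_N/A_P)·exp[(E_P−E_N)/(RT)].
(E_P−E_N)/(RT) = (54.4−115)×10³/(8.314×352) = -60600/2927 = -20.71.
k_N/k_P = (3.87×10^11/1520)·exp(-20.71) = 2.546×10^8 × 1.016×10^-9 = 0.259.
Since E_N > E_P, raising the temperature improves selectivity toward N.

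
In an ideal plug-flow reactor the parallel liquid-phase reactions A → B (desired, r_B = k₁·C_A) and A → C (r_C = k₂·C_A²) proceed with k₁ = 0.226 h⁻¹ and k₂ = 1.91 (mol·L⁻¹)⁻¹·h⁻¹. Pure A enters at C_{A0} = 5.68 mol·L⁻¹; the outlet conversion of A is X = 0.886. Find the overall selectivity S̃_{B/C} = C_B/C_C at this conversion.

0.0500

C_A = C_{A0}(1−X) = 0.6475 mol·L⁻¹.
Along a PFR/batch, dC_B/dC_A = −r_B/(r_B+r_C) = −k₁/(k₁+k₂·C_A).
Integrating from C_{A0} to C_A: C_B = (0.226/1.91)·ln[(0.226+1.91·5.68)/(0.226+1.91·0.648)] = 0.1183·ln(11.07/1.463) = 0.2395 mol·L⁻¹.
C_C = (C_{A0}−C_A)−C_B = 4.793 mol·L⁻¹; S̃_{B/C} = 0.2395/4.793 = 0.0500.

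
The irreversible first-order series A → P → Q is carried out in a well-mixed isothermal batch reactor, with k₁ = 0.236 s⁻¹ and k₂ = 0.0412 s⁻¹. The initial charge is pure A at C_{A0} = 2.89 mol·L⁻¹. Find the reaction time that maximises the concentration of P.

8.96 s

For first-order series the maximum of C_P occurs at t_opt = ln(k₂/k₁)/(k₂−k₁).
= ln(0.0412/0.236)/(0.0412−0.236) = ln(0.1746)/-0.1948 = -1.745/-0.1948 = 8.96 s.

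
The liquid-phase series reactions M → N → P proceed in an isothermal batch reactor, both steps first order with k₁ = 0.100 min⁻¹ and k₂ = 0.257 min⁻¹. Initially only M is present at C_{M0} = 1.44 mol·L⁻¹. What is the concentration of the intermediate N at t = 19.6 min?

0.123 mol·L⁻¹

For first-order series with pure M initially, C_N(t) = k₁C_{M0}/(k₂−k₁)·(e^(−k₁t) − e^(−k₂t)).
e^(−k₁t) = e^(−0.100×19.6) = e^(−1.960) = 0.1409; e^(−k₂t) = e^(−5.037) = 0.006492.
C_N = 0.100×1.44/(0.257−0.100) × (0.1409−0.006492) = 0.9172×0.1344 = 0.1232 mol·L⁻¹.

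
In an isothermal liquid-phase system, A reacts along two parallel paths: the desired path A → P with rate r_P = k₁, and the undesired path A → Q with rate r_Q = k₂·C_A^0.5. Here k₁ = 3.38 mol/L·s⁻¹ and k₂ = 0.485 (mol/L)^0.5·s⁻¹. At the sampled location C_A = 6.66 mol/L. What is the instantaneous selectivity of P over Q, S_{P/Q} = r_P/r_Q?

2.70

S_{P/Q} = r_P/r_Q = (k₁)/(k₂·C_A^0.5) = (k₁/k₂)·C_A^-0.5.
= (3.38) / (0.485×6.660^0.5) = 3.380/1.252 = 2.70.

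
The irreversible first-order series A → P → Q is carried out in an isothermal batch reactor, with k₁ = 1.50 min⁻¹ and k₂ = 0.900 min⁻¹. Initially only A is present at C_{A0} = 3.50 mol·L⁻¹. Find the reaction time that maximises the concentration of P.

0.851 min

For first-order series the maximum of C_P occurs at t_opt = ln(k₂/k₁)/(k₂−k₁).
= ln(0.900/1.50)/(0.900−1.50) = ln(0.6000)/-0.6000 = -0.5108/-0.6000 = 0.851 min.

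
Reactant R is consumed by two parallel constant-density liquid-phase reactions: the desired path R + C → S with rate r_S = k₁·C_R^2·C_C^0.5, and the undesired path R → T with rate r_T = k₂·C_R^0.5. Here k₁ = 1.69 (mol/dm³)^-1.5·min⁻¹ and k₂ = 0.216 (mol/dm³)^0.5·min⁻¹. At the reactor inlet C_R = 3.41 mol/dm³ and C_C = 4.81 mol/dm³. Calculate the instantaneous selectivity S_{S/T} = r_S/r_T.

S_{S/T} = r_S/r_T = (k₁·C_R^2·C_C^0.5)/(k₂·C_R^0.5) = (k₁/k₂)·C_R^1.5·C_C^0.5.
= (1.69×3.410^2×4.810^0.5) / (0.216×3.410^0.5) = 43.10/0.3989 = 108.
Since the desired path is higher order in R, keeping C_R high (PFR or concentrated feed) favours S.

108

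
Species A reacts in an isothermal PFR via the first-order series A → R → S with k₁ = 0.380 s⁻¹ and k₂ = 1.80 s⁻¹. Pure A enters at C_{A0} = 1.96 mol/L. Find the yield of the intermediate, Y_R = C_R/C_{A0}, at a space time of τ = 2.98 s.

0.0850

For first-order series with pure A initially, C_R(τ) = k₁C_{A0}/(k₂−k₁)·(e^(−k₁τ) − e^(−k₂τ)).
e^(−k₁τ) = e^(−0.380×2.98) = e^(−1.132) = 0.3223; e^(−k₂τ) = e^(−5.364) = 0.004682.
C_R = 0.380×1.96/(1.80−0.380) × (0.3223−0.004682) = 0.5245×0.3176 = 0.1666 mol/L.
Y_R = C_R/C_{A0} = 0.1666/1.96 = 0.0850.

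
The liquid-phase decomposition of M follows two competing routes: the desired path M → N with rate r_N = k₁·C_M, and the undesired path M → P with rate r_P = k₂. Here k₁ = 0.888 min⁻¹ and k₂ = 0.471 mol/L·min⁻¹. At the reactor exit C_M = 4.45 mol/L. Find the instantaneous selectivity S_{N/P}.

8.39

S_{N/P} = r_N/r_P = (k₁·C_M)/(k₂) = (k₁/k₂)·C_M.
= (0.888×4.450) / (0.471) = 3.952/0.4710 = 8.39.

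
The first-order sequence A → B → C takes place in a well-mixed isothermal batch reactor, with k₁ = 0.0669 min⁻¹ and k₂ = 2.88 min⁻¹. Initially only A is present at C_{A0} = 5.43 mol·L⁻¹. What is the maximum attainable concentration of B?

0.115 mol·L⁻¹

Evaluating C_B at t_opt = ln(k₂/k₁)/(k₂−k₁) gives C_{B,max}/C_{A0} = (k₁/k₂)^[k₂/(k₂−k₁)].
= (0.0669/2.88)^(2.88/(2.88−0.0669)) = (0.02323)^(1.024) = 0.02124.
C_{B,max} = 0.02124×5.43 = 0.115 mol·L⁻¹.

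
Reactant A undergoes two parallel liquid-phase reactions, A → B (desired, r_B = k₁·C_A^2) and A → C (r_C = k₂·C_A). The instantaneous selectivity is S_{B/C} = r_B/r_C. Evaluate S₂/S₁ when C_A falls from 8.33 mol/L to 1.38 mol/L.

0.166

S_{B/C} = (k₁/k₂)·C_A, so S₂/S₁ = (C_{A,2}/C_{A,1}).
= 1.38/8.33 = 0.166.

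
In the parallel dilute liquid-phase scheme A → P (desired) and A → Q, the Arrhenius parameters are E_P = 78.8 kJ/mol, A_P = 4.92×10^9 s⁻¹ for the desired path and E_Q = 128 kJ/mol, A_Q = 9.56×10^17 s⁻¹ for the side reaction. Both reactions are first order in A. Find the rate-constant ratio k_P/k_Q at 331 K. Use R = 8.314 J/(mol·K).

0.299

Since both paths have the same order in A, the concentration cancels and S_{P/Q} = k_P/k_Q = (A_P/A_Q)·exp[(E_Q−E_P)/(RT)].
(E_Q−E_P)/(RT) = (128−78.8)×10³/(8.314×331) = 49200/2752 = 17.88.
k_P/k_Q = (4.92×10^9/9.56×10^17)·exp(17.88) = 5.146×10^-9 × 5.814×10^7 = 0.299.
Since E_P < E_Q, lowering the temperature improves selectivity toward P.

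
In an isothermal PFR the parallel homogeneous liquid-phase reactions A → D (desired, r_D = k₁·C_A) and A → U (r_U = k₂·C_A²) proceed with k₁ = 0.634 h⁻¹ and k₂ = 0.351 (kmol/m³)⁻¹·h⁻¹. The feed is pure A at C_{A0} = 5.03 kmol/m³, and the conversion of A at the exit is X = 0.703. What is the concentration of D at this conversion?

C_A = C_{A0}(1−X) = 1.494 kmol/m³.
Along a PFR/batch, dC_D/dC_A = −r_D/(r_D+r_U) = −k₁/(k₁+k₂·C_A).
Integrating from C_{A0} to C_A: C_D = (0.634/0.351)·ln[(0.634+0.351·5.03)/(0.634+0.351·1.49)] = 1.806·ln(2.400/1.158) = 1.315 kmol/m³.

1.32 kmol/m³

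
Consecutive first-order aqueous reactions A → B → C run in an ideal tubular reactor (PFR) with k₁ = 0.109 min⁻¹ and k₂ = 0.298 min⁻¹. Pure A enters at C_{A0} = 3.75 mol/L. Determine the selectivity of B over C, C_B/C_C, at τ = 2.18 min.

2.65

Solving the coupled first-order balances gives C_B(τ) = [k₁/(k₂−k₁)]·C_{A0}·(e^(−k₁τ) − e^(−k₂τ)).
e^(−k₁τ) = e^(−0.109×2.18) = e^(−0.2376) = 0.7885; e^(−k₂τ) = e^(−0.6496) = 0.5222.
C_B = 0.109×3.75/(0.298−0.109) × (0.7885−0.5222) = 2.163×0.2663 = 0.5759 mol/L.
C_A = C_{A0}e^(−k₁τ) = 2.957 mol/L, so C_C = C_{A0}−C_A−C_B = 0.2173 mol/L; C_B/C_C = 2.65.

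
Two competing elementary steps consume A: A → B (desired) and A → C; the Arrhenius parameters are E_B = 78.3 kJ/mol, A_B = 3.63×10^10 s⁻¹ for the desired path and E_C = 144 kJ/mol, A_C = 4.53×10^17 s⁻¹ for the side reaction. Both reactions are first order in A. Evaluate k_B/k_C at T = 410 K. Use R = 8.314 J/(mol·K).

18.8

k_B/k_C = (A_B/A_C)·exp[−(E_B−E_C)/(RT)] = (A_B/A_C)·exp[(E_C−E_B)/(RT)].
(E_C−E_B)/(RT) = (144−78.3)×10³/(8.314×410) = 65700/3409 = 19.27.
k_B/k_C = (3.63×10^10/4.53×10^17)·exp(19.27) = 8.013×10^-8 × 2.347×10^8 = 18.8.
Since E_B < E_C, lowering the temperature improves selectivity toward B.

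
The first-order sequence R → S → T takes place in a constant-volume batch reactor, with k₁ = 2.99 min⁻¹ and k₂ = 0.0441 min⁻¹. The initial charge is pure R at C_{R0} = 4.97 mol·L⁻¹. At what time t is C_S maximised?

Setting dC_S/dt = 0 gives t_opt = ln(k₂/k₁)/(k₂−k₁).
= ln(0.0441/2.99)/(0.0441−2.99) = ln(0.01475)/-2.946 = -4.217/-2.946 = 1.43 min.

1.43 min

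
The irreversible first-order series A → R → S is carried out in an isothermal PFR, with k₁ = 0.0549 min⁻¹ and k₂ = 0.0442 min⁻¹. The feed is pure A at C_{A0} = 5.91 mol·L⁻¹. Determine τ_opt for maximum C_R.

20.3 min

For first-order series the maximum of C_R occurs at τ_opt = ln(k₂/k₁)/(k₂−k₁).
= ln(0.0442/0.0549)/(0.0442−0.0549) = ln(0.8051)/-0.01070 = -0.2168/-0.01070 = 20.3 min.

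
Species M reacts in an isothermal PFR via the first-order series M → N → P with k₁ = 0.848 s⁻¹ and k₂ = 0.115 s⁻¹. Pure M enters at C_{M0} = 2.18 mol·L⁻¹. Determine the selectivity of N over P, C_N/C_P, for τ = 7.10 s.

Solving the coupled first-order balances gives C_N(τ) = [k₁/(k₂−k₁)]·C_{M0}·(e^(−k₁τ) − e^(−k₂τ)).
e^(−k₁τ) = e^(−0.848×7.10) = e^(−6.021) = 0.002428; e^(−k₂τ) = e^(−0.8165) = 0.4420.
C_N = 0.848×2.18/(0.115−0.848) × (0.002428−0.4420) = (-2.522)×(-0.4395) = 1.109 mol·L⁻¹.
C_M = C_{M0}e^(−k₁τ) = 0.005292 mol·L⁻¹, so C_P = C_{M0}−C_M−C_N = 1.066 mol·L⁻¹; C_N/C_P = 1.04.

1.04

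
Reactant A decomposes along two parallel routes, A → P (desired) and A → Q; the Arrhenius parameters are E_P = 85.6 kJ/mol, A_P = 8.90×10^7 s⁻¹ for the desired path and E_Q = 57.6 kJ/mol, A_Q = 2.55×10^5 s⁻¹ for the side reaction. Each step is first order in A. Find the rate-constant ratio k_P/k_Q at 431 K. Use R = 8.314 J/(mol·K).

Since both paths have the same order in A, the concentration cancels and S_{P/Q} = k_P/k_Q = (A_P/A_Q)·exp[(E_Q−E_P)/(RT)].
(E_Q−E_P)/(RT) = (57.6−85.6)×10³/(8.314×431) = -28000/3583 = -7.814.
k_P/k_Q = (8.90×10^7/2.55×10^5)·exp(-7.814) = 349.0 × 4.041×10^-4 = 0.141.
Since E_P > E_Q, raising the temperature improves selectivity toward P.

0.141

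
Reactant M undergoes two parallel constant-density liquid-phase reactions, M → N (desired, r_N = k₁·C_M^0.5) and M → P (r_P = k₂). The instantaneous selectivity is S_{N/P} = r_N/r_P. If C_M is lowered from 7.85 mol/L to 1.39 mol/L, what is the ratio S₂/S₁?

S_{N/P} = (k₁/k₂)·C_M^0.5, so S₂/S₁ = (C_{M,2}/C_{M,1})^0.5.
= (1.39/7.85)^0.5 = (0.1771)^0.5 = 0.421.

0.421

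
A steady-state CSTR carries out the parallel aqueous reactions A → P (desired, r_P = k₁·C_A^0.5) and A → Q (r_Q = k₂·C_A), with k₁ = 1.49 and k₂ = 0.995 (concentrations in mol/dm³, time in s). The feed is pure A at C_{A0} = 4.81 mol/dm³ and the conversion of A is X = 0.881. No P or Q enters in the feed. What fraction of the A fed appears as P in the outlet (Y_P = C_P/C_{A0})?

0.585

Exit C_A = C_{A0}(1−X) = 4.81×0.119 = 0.5724 mol/dm³.
A CSTR operates uniformly at the exit composition, giving r_P = 1.127 and r_Q = 0.5695 (each k·C_A^n at C_A = 0.5724).
Fraction of consumed A going to P: r_P/(r_P+r_Q) = 0.6644.
C_P = 0.6644·C_{A0}·X = 0.6644×4.81×0.881 = 2.82 mol/dm³; Y_P = C_P/C_{A0} = 0.585.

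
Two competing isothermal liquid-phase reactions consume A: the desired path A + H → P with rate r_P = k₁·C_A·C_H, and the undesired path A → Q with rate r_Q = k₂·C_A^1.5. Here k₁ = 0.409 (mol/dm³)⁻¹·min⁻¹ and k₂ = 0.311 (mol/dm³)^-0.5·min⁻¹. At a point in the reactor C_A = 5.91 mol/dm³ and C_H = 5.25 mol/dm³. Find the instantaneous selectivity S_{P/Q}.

2.84

S_{P/Q} = r_P/r_Q = (k₁·C_A·C_H)/(k₂·C_A^1.5) = (k₁/k₂)·C_A^-0.5·C_H.
= (0.409×5.910×5.250) / (0.311×5.910^1.5) = 12.69/4.468 = 2.84.
The undesired path is higher order in A, so low C_A (CSTR or dilute feed) favours P.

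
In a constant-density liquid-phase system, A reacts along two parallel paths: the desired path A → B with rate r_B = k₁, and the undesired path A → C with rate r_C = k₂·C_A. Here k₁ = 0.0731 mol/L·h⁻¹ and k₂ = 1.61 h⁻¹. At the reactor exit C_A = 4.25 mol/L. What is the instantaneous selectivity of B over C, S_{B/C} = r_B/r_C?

0.0107

S_{B/C} = r_B/r_C = (k₁)/(k₂·C_A) = (k₁/k₂)·C_A⁻¹.
= (0.0731) / (1.61×4.250) = 0.07310/6.843 = 0.0107.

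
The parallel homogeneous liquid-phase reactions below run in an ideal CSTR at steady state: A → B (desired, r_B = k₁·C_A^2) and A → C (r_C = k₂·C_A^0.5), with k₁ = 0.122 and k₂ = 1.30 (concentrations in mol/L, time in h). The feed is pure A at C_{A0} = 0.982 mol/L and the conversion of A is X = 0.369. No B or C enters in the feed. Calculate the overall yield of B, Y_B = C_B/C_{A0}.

0.0162

Exit C_A = C_{A0}(1−X) = 0.982×0.631 = 0.6196 mol/L.
In a CSTR the entire volume is at exit conditions, so r_B = 0.122×0.6196^2 = 0.04684 and r_C = 1.30×0.6196^0.5 = 1.023.
Fraction of consumed A going to B: r_B/(r_B+r_C) = 0.04377.
C_B = 0.04377·C_{A0}·X = 0.04377×0.982×0.369 = 0.0159 mol/L; Y_B = C_B/C_{A0} = 0.0162.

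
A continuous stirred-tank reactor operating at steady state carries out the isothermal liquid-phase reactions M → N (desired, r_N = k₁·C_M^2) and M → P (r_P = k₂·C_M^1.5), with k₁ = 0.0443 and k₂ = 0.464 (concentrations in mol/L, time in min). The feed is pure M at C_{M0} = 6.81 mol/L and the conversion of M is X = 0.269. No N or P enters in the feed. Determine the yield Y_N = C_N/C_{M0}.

0.0472

Exit C_M = C_{M0}(1−X) = 6.81×0.731 = 4.978 mol/L.
A CSTR operates uniformly at the exit composition, giving r_N = 1.098 and r_P = 5.154 (each k·C_M^n at C_M = 4.978).
Fraction of consumed M going to N: r_N/(r_N+r_P) = 0.1756.
C_N = 0.1756·C_{M0}·X = 0.1756×6.81×0.269 = 0.322 mol/L; Y_N = C_N/C_{M0} = 0.0472.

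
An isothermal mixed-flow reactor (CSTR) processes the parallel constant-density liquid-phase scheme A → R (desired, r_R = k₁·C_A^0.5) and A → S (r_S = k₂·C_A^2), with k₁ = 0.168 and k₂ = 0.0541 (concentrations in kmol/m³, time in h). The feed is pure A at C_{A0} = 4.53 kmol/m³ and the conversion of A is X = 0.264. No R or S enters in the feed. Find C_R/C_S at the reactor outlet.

0.510

Exit C_A = C_{A0}(1−X) = 4.53×0.736 = 3.334 kmol/m³.
In a CSTR the entire volume is at exit conditions, so r_R = 0.168×3.334^0.5 = 0.3068 and r_S = 0.0541×3.334^2 = 0.6014.
Overall selectivity = C_R/C_S = r_Rτ/(r_Sτ) = r_R/r_S = 0.510.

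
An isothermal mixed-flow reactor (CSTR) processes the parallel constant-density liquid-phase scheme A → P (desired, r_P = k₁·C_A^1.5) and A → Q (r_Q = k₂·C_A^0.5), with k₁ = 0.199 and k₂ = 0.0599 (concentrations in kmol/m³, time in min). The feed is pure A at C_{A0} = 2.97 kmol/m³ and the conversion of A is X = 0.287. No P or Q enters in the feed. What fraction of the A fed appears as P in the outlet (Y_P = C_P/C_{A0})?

Exit C_A = C_{A0}(1−X) = 2.97×0.713 = 2.118 kmol/m³.
In a CSTR the entire volume is at exit conditions, so r_P = 0.199×2.118^1.5 = 0.6132 and r_Q = 0.0599×2.118^0.5 = 0.08717.
Fraction of consumed A going to P: r_P/(r_P+r_Q) = 0.8755.
C_P = 0.8755·C_{A0}·X = 0.8755×2.97×0.287 = 0.746 kmol/m³; Y_P = C_P/C_{A0} = 0.251.

0.251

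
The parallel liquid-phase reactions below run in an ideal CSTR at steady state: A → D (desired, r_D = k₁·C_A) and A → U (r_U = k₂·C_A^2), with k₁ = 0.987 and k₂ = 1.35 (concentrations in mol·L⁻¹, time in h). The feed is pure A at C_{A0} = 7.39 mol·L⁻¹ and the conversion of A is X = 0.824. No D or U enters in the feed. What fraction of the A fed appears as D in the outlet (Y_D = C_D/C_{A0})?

0.297

Exit C_A = C_{A0}(1−X) = 7.39×0.176 = 1.301 mol·L⁻¹.
Rates in a CSTR are evaluated at the outlet concentration: r_D = 0.987×1.301 = 1.284, r_U = 1.35×1.301^2 = 2.284.
Fraction of consumed A going to D: r_D/(r_D+r_U) = 0.3598.
C_D = 0.3598·C_{A0}·X = 0.3598×7.39×0.824 = 2.19 mol·L⁻¹; Y_D = C_D/C_{A0} = 0.297.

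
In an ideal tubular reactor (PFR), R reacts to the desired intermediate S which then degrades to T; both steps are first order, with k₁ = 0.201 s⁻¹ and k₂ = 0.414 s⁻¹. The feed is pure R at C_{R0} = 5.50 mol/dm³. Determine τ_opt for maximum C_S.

3.39 s

For first-order series the maximum of C_S occurs at τ_opt = ln(k₂/k₁)/(k₂−k₁).
= ln(0.414/0.201)/(0.414−0.201) = ln(2.060)/0.2130 = 0.7226/0.2130 = 3.39 s.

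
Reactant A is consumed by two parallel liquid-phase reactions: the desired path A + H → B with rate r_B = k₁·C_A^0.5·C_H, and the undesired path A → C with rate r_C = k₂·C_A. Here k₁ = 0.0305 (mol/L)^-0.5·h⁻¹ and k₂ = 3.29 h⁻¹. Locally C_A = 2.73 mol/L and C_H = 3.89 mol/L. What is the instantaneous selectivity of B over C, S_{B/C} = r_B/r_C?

S_{B/C} = r_B/r_C = (k₁·C_A^0.5·C_H)/(k₂·C_A) = (k₁/k₂)·C_A^-0.5·C_H.
= (0.0305×2.730^0.5×3.890) / (3.29×2.730) = 0.1960/8.982 = 0.0218.

0.0218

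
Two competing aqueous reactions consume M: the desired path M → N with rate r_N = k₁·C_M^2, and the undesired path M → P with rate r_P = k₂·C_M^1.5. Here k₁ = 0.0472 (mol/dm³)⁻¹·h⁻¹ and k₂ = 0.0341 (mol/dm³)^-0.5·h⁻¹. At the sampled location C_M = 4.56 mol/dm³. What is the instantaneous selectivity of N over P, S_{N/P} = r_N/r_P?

2.96

S_{N/P} = r_N/r_P = (k₁·C_M^2)/(k₂·C_M^1.5) = (k₁/k₂)·C_M^0.5.
= (0.0472×4.560^2) / (0.0341×4.560^1.5) = 0.9815/0.3320 = 2.96.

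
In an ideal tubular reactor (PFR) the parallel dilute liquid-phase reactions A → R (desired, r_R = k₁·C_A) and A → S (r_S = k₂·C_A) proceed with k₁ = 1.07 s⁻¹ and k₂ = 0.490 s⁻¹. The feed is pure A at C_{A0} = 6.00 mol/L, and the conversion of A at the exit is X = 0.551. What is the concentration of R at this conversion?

2.27 mol/L

C_A = C_{A0}(1−X) = 2.694 mol/L.
Both paths are first order in A, so the instantaneous fraction to R is constant: dC_R/d(−C_A) = k₁/(k₁+k₂) = 0.6859.
C_R = 0.6859·(C_{A0}−C_A) = 0.6859×3.306 = 2.27 mol/L.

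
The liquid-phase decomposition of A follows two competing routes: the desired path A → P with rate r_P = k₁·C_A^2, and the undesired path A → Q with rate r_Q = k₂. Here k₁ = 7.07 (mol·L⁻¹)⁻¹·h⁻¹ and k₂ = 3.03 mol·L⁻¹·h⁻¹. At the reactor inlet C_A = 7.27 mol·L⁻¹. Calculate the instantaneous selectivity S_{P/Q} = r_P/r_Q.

S_{P/Q} = r_P/r_Q = (k₁·C_A^2)/(k₂) = (k₁/k₂)·C_A^2.
= (7.07×7.270^2) / (3.03) = 373.7/3.030 = 123.
Since the desired path is higher order in A, keeping C_A high (PFR or concentrated feed) favours P.

123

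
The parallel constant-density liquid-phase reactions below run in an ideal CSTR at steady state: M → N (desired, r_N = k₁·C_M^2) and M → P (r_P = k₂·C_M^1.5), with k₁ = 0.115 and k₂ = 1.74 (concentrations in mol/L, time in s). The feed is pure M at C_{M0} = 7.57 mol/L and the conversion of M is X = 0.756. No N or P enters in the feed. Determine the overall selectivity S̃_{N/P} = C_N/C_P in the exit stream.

Exit C_M = C_{M0}(1−X) = 7.57×0.244 = 1.847 mol/L.
In a CSTR the entire volume is at exit conditions, so r_N = 0.115×1.847^2 = 0.3923 and r_P = 1.74×1.847^1.5 = 4.368.
Overall selectivity = C_N/C_P = r_Nτ/(r_Pτ) = r_N/r_P = 0.0898.

0.0898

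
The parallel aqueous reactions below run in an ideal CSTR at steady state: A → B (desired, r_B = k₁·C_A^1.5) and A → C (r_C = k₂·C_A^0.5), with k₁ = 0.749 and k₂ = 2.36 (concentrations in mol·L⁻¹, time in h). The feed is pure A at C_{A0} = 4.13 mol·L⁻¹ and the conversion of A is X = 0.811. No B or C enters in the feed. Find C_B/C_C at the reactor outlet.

0.248

Exit C_A = C_{A0}(1−X) = 4.13×0.189 = 0.7806 mol·L⁻¹.
A CSTR operates uniformly at the exit composition, giving r_B = 0.5165 and r_C = 2.085 (each k·C_A^n at C_A = 0.7806).
Overall selectivity = C_B/C_C = r_Bτ/(r_Cτ) = r_B/r_C = 0.248.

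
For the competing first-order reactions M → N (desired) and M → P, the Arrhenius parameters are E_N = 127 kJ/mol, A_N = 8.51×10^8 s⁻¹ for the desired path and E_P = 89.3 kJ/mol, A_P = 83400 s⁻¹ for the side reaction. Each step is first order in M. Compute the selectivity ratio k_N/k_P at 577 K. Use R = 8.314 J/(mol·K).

With equal orders, S_{N/P} = k_N/k_P = (A_N/A_P)·exp[(E_P−E_N)/(RT)].
(E_P−E_N)/(RT) = (89.3−127)×10³/(8.314×577) = -37700/4797 = -7.859.
k_N/k_P = (8.51×10^8/83400)·exp(-7.859) = 10204 × 3.863×10^-4 = 3.94.
Since E_N > E_P, raising the temperature improves selectivity toward N.

3.94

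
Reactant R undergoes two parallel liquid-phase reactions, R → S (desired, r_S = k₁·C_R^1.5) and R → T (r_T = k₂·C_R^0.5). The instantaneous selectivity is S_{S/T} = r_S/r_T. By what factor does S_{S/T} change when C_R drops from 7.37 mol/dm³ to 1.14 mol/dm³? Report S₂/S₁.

S_{S/T} = (k₁/k₂)·C_R, so S₂/S₁ = (C_{R,2}/C_{R,1}).
= 1.14/7.37 = 0.155.

0.155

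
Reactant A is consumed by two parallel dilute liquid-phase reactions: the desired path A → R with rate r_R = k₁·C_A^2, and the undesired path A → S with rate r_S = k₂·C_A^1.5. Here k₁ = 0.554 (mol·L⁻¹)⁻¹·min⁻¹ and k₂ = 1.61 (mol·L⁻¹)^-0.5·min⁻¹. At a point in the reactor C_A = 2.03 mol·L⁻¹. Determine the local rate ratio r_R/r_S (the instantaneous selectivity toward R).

S_{R/S} = r_R/r_S = (k₁·C_A^2)/(k₂·C_A^1.5) = (k₁/k₂)·C_A^0.5.
= (0.554×2.030^2) / (1.61×2.030^1.5) = 2.283/4.657 = 0.490.
Since the desired path is higher order in A, keeping C_A high (PFR or concentrated feed) favours R.

0.490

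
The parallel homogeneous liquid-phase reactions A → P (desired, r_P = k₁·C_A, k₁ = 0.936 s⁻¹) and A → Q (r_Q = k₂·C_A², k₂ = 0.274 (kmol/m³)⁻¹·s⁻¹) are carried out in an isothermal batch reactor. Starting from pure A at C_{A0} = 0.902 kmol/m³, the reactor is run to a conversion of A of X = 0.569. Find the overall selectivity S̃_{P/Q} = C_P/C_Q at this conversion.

5.34

C_A = C_{A0}(1−X) = 0.3888 kmol/m³.
Along a PFR/batch, dC_P/dC_A = −r_P/(r_P+r_Q) = −k₁/(k₁+k₂·C_A).
Integrating from C_{A0} to C_A: C_P = (0.936/0.274)·ln[(0.936+0.274·0.902)/(0.936+0.274·0.389)] = 3.416·ln(1.183/1.043) = 0.4323 kmol/m³.
C_Q = (C_{A0}−C_A)−C_P = 0.08098 kmol/m³; S̃_{P/Q} = 0.4323/0.08098 = 5.34.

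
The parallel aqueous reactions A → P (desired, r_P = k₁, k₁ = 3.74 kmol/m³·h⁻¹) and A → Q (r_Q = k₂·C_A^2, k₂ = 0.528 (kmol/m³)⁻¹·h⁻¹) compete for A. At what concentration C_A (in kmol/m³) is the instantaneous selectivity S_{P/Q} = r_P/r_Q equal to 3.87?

S_{P/Q} = (k₁/k₂)·C_A^-2 ⇒ C_A = (S·k₂/k₁)^(-0.5).
= (3.87×0.528/3.74)^(-0.5) = (0.5464)^(-0.5) = 1.35 kmol/m³.

1.35 kmol/m³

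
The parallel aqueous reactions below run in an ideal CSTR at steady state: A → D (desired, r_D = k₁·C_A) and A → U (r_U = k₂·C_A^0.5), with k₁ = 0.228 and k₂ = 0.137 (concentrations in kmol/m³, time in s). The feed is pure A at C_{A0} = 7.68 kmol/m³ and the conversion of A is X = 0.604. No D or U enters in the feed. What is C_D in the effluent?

Exit C_A = C_{A0}(1−X) = 7.68×0.396 = 3.041 kmol/m³.
Rates in a CSTR are evaluated at the outlet concentration: r_D = 0.228×3.041 = 0.6934, r_U = 0.137×3.041^0.5 = 0.2389.
Fraction of consumed A going to D: r_D/(r_D+r_U) = 0.7437.
C_D = 0.7437·C_{A0}·X = 0.7437×7.68×0.604 = 3.45 kmol/m³.

3.45 kmol/m³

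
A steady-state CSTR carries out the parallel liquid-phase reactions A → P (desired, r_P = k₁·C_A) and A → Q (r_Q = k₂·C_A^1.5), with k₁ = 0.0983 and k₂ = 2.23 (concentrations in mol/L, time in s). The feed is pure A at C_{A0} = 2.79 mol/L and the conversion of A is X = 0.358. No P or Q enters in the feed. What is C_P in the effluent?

0.0318 mol/L

Exit C_A = C_{A0}(1−X) = 2.79×0.642 = 1.791 mol/L.
Rates in a CSTR are evaluated at the outlet concentration: r_P = 0.0983×1.791 = 0.1761, r_Q = 2.23×1.791^1.5 = 5.346.
Fraction of consumed A going to P: r_P/(r_P+r_Q) = 0.03189.
C_P = 0.03189·C_{A0}·X = 0.03189×2.79×0.358 = 0.0318 mol/L.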